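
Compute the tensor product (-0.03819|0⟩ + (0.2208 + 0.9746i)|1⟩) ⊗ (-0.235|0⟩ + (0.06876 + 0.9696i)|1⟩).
0.008975|00⟩ + (-0.002626 - 0.03703i)|01⟩ + (-0.05189 - 0.229i)|10⟩ + (-0.9298 + 0.2811i)|11⟩

amp(|b₁b₂…⟩) = product of the factor amplitudes for bits b₁, b₂, …; only kets whose every factor amplitude is nonzero survive.
|00⟩: (-0.03819)(-0.235) = 0.008975
|01⟩: (-0.03819)(0.06876 + 0.9696i) = (-0.002626 - 0.03703i)
|10⟩: (0.2208 + 0.9746i)(-0.235) = (-0.05189 - 0.229i)
|11⟩: (0.2208 + 0.9746i)(0.06876 + 0.9696i) = (-0.9298 + 0.2811i)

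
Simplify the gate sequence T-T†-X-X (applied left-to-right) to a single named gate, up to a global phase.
I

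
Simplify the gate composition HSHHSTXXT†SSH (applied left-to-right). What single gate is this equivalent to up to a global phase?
I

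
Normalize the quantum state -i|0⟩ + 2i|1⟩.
-(1/√5)i|0⟩ + 0.8944i|1⟩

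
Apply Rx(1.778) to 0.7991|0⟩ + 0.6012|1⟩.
(0.5036 - 0.4668i)|0⟩ + (0.3789 - 0.6205i)|1⟩

Rx(1.778) = [[cos(θ/2), −i·sin(θ/2)], [−i·sin(θ/2), cos(θ/2)]]; θ = 1.778, cos(θ/2) ≈ 0.630189, sin(θ/2) ≈ 0.776442.
With a = amp(|0⟩) = 0.7991 and b = amp(|1⟩) = 0.6012:
new amp(|0⟩) = (0.630189)·a + (-0.776442i)·b = (0.5036 - 0.4668i)
new amp(|1⟩) = (-0.776442i)·a + (0.630189)·b = (0.3789 - 0.6205i)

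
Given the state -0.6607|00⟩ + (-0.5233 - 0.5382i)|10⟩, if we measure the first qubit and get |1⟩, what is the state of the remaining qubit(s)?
(-0.6971 - 0.717i)|0⟩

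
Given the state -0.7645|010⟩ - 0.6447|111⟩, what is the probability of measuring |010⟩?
0.5845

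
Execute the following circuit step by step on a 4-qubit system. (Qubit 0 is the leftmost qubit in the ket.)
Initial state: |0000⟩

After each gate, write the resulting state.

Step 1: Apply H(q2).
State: 1/√2|0000⟩ + 1/√2|0010⟩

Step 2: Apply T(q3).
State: 1/√2|0000⟩ + 1/√2|0010⟩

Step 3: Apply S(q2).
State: 1/√2|0000⟩ + (1/√2)i|0010⟩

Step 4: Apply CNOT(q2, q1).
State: 1/√2|0000⟩ + (1/√2)i|0110⟩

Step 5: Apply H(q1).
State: 1/2|0000⟩ + (1/2)i|0010⟩ + 1/2|0100⟩ - (1/2)i|0110⟩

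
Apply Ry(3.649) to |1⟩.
-0.968|0⟩ - 0.251|1⟩

Ry(3.649) = [[cos(θ/2), −sin(θ/2)], [sin(θ/2), cos(θ/2)]]; θ = 3.649, cos(θ/2) ≈ -0.250991, sin(θ/2) ≈ 0.967989.
With a = amp(|0⟩) = 0 and b = amp(|1⟩) = 1:
new amp(|0⟩) = (-0.250991)·a + (-0.967989)·b = -0.968
new amp(|1⟩) = (0.967989)·a + (-0.250991)·b = -0.251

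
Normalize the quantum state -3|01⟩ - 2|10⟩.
-0.8321|01⟩ - 0.5547|10⟩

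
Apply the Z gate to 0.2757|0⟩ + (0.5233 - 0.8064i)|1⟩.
0.2757|0⟩ + (-0.5233 + 0.8064i)|1⟩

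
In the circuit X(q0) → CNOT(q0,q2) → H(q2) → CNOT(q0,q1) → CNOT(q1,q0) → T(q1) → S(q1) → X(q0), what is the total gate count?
8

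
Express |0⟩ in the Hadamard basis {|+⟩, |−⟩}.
1/√2|+⟩ + 1/√2|−⟩

With |ψ⟩ = α|0⟩ + β|1⟩, the Hadamard-basis coefficients are ⟨+|ψ⟩ = (α + β)/√2 and ⟨−|ψ⟩ = (α − β)/√2.
Here α = 1, β = 0: (α + β)/√2 = 1/√2, (α − β)/√2 = 1/√2.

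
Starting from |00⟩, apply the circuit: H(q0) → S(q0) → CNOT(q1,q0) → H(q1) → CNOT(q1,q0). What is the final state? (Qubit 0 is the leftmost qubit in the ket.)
1/2|00⟩ + (1/2)i|01⟩ + (1/2)i|10⟩ + 1/2|11⟩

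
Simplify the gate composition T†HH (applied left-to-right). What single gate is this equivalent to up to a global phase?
T†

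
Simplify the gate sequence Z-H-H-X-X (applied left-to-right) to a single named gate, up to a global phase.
Z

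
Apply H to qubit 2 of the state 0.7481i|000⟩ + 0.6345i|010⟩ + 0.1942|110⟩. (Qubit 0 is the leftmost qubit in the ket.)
0.529i|000⟩ + 0.529i|001⟩ + 0.4487i|010⟩ + 0.4487i|011⟩ + 0.1373|110⟩ + 0.1373|111⟩

H on qubit 2 mixes each pair of kets that differ only in qubit 2: amplitudes (a, b) of (|…0…⟩, |…1…⟩) become ((a + b)/√2, (a − b)/√2). Kets absent from the input have amplitude 0.
(|000⟩, |001⟩): (a, b) = (0.7481i, 0) → (0.529i, 0.529i)
(|010⟩, |011⟩): (a, b) = (0.6345i, 0) → (0.4487i, 0.4487i)
(|110⟩, |111⟩): (a, b) = (0.1942, 0) → (0.1373, 0.1373)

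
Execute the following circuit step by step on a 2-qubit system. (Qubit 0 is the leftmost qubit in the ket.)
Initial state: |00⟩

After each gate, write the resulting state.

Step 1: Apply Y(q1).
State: i|01⟩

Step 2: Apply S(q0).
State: i|01⟩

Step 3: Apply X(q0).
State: i|11⟩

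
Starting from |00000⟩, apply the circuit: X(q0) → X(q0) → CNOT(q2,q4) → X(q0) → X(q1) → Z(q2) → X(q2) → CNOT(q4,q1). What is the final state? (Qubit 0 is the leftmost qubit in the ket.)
|11100⟩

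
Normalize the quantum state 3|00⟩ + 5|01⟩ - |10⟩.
0.5071|00⟩ + 0.8452|01⟩ - 0.169|10⟩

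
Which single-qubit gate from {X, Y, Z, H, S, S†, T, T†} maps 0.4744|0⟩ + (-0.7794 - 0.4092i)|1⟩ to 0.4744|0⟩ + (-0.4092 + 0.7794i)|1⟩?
S†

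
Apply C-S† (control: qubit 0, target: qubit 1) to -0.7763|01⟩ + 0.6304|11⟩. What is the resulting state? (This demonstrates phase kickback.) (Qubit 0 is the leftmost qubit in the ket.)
-0.7763|01⟩ - 0.6304i|11⟩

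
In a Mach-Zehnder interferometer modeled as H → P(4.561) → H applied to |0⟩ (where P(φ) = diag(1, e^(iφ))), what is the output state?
(0.4246 - 0.4943i)|0⟩ + (0.5754 + 0.4943i)|1⟩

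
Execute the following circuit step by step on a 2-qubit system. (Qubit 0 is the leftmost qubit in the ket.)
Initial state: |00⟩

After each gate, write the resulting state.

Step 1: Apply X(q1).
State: |01⟩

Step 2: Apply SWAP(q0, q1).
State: |10⟩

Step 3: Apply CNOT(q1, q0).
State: |10⟩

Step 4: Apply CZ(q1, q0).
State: |10⟩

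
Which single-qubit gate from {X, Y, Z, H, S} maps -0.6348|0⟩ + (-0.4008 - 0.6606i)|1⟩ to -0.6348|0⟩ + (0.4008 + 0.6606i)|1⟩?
Z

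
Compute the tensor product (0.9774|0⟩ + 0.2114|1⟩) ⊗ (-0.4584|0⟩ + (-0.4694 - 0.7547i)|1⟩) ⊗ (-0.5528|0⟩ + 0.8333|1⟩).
0.2477|000⟩ - 0.3734|001⟩ + (0.2536 + 0.4078i)|010⟩ + (-0.3823 - 0.6147i)|011⟩ + 0.05357|100⟩ - 0.08075|101⟩ + (0.05485 + 0.0882i)|110⟩ + (-0.08269 - 0.1329i)|111⟩

amp(|b₁b₂…⟩) = product of the factor amplitudes for bits b₁, b₂, …; only kets whose every factor amplitude is nonzero survive.
|000⟩: (0.9774)(-0.4584)(-0.5528) = 0.2477
|001⟩: (0.9774)(-0.4584)(0.8333) = -0.3734
|010⟩: (0.9774)(-0.4694 - 0.7547i)(-0.5528) = (0.2536 + 0.4078i)
|011⟩: (0.9774)(-0.4694 - 0.7547i)(0.8333) = (-0.3823 - 0.6147i)
|100⟩: (0.2114)(-0.4584)(-0.5528) = 0.05357
|101⟩: (0.2114)(-0.4584)(0.8333) = -0.08075
|110⟩: (0.2114)(-0.4694 - 0.7547i)(-0.5528) = (0.05485 + 0.0882i)
|111⟩: (0.2114)(-0.4694 - 0.7547i)(0.8333) = (-0.08269 - 0.1329i)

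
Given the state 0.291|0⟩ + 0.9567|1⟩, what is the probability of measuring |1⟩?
0.9153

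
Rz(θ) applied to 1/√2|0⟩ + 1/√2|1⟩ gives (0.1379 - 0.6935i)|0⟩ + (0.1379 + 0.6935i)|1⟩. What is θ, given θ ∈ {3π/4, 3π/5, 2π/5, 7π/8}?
7π/8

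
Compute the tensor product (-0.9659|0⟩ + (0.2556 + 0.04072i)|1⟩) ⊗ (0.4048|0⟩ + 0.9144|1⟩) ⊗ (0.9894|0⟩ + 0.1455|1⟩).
-0.3869|000⟩ - 0.05689|001⟩ - 0.8739|010⟩ - 0.1285|011⟩ + (0.1024 + 0.01631i)|100⟩ + (0.01505 + 0.002398i)|101⟩ + (0.2312 + 0.03684i)|110⟩ + (0.03401 + 0.005418i)|111⟩

amp(|b₁b₂…⟩) = product of the factor amplitudes for bits b₁, b₂, …; only kets whose every factor amplitude is nonzero survive.
|000⟩: (-0.9659)(0.4048)(0.9894) = -0.3869
|001⟩: (-0.9659)(0.4048)(0.1455) = -0.05689
|010⟩: (-0.9659)(0.9144)(0.9894) = -0.8739
|011⟩: (-0.9659)(0.9144)(0.1455) = -0.1285
|100⟩: (0.2556 + 0.04072i)(0.4048)(0.9894) = (0.1024 + 0.01631i)
|101⟩: (0.2556 + 0.04072i)(0.4048)(0.1455) = (0.01505 + 0.002398i)
|110⟩: (0.2556 + 0.04072i)(0.9144)(0.9894) = (0.2312 + 0.03684i)
|111⟩: (0.2556 + 0.04072i)(0.9144)(0.1455) = (0.03401 + 0.005418i)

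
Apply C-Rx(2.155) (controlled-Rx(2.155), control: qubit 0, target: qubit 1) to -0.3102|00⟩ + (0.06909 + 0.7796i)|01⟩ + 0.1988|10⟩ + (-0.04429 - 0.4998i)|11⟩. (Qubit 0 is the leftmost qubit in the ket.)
-0.3102|00⟩ + (0.06909 + 0.7796i)|01⟩ + (-0.3461 + 0.03901i)|10⟩ + (-0.02097 - 0.4118i)|11⟩

C-Rx(2.155) leaves the control-|0⟩ kets |00⟩, |01⟩ unchanged and applies Rx(2.155) to qubit 1 on the control-|1⟩ pair (|10⟩, |11⟩).
Rx(2.155) = [[cos(θ/2), −i·sin(θ/2)], [−i·sin(θ/2), cos(θ/2)]]; θ = 2.155, cos(θ/2) ≈ 0.473532, sin(θ/2) ≈ 0.880777.
With a = amp(|10⟩) = 0.1988 and b = amp(|11⟩) = (-0.04429 - 0.4998i):
new amp(|10⟩) = (0.473532)·a + (-0.880777i)·b = (-0.3461 + 0.03901i)
new amp(|11⟩) = (-0.880777i)·a + (0.473532)·b = (-0.02097 - 0.4118i)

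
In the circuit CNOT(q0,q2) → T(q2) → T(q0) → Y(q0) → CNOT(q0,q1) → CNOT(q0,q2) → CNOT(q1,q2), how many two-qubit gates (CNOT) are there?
4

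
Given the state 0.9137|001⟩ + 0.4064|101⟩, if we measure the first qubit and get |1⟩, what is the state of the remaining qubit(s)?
|01⟩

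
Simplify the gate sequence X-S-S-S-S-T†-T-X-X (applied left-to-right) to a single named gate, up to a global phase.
X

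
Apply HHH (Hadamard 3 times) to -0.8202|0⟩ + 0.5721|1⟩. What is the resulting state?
-0.1754|0⟩ - 0.9845|1⟩

H² = I, so H^3 = H: a single Hadamard. With (a, b) = (-0.8202, 0.5721), H gives ((a + b)/√2, (a − b)/√2) = (-0.1754, -0.9845).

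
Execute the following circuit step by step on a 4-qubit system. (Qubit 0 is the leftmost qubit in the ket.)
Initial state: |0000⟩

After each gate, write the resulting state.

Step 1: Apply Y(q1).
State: i|0100⟩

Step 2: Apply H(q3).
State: (1/√2)i|0100⟩ + (1/√2)i|0101⟩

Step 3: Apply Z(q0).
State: (1/√2)i|0100⟩ + (1/√2)i|0101⟩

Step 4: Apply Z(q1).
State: -(1/√2)i|0100⟩ - (1/√2)i|0101⟩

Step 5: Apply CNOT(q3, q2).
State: -(1/√2)i|0100⟩ - (1/√2)i|0111⟩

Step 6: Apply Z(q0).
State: -(1/√2)i|0100⟩ - (1/√2)i|0111⟩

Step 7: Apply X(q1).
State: -(1/√2)i|0000⟩ - (1/√2)i|0011⟩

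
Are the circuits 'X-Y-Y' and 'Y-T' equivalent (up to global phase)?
No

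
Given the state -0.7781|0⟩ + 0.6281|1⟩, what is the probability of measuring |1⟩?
0.3945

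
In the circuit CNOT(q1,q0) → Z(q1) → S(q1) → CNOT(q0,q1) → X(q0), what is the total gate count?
5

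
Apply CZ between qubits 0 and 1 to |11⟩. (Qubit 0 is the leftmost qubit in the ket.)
-|11⟩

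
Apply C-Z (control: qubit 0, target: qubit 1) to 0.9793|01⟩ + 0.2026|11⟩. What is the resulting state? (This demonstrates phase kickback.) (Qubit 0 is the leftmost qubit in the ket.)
0.9793|01⟩ - 0.2026|11⟩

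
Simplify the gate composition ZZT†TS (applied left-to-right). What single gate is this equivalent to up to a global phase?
S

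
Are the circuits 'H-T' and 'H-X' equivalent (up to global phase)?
No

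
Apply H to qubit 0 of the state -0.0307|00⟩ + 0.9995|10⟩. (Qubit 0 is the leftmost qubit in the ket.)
0.685|00⟩ - 0.7285|10⟩

H on qubit 0 mixes each pair of kets that differ only in qubit 0: amplitudes (a, b) of (|…0…⟩, |…1…⟩) become ((a + b)/√2, (a − b)/√2). Kets absent from the input have amplitude 0.
(|00⟩, |10⟩): (a, b) = (-0.0307, 0.9995) → (0.685, -0.7285)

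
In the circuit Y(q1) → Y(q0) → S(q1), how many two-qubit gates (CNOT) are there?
0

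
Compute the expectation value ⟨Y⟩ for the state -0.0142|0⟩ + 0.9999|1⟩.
0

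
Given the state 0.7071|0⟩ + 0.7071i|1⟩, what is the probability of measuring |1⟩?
0.5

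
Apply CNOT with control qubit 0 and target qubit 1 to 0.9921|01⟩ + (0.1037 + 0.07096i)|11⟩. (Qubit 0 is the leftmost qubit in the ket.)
0.9921|01⟩ + (0.1037 + 0.07096i)|10⟩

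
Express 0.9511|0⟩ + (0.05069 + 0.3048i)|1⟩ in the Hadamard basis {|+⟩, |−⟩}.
(0.7084 + 0.2155i)|+⟩ + (0.6367 - 0.2155i)|−⟩

With |ψ⟩ = α|0⟩ + β|1⟩, the Hadamard-basis coefficients are ⟨+|ψ⟩ = (α + β)/√2 and ⟨−|ψ⟩ = (α − β)/√2.
Here α = 0.9511, β = (0.05069 + 0.3048i): (α + β)/√2 = (0.7084 + 0.2155i), (α − β)/√2 = (0.6367 - 0.2155i).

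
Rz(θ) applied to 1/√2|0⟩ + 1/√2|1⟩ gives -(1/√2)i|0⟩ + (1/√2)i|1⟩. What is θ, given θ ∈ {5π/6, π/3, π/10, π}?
π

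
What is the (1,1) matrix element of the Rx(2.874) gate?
0.1334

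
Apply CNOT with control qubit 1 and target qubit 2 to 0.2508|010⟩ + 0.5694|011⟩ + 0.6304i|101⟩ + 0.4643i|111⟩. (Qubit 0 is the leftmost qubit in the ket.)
0.5694|010⟩ + 0.2508|011⟩ + 0.6304i|101⟩ + 0.4643i|110⟩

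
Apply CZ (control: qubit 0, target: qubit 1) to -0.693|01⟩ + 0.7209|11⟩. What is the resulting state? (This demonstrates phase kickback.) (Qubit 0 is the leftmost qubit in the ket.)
-0.693|01⟩ - 0.7209|11⟩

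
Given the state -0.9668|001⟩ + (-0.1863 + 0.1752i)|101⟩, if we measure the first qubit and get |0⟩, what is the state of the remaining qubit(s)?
-|01⟩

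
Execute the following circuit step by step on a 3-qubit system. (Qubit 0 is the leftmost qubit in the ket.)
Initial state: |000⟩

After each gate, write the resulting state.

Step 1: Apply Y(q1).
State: i|010⟩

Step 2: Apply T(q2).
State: i|010⟩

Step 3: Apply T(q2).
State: i|010⟩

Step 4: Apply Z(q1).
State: -i|010⟩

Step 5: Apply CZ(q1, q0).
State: -i|010⟩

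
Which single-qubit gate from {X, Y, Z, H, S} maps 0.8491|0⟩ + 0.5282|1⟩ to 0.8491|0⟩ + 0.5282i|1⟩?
S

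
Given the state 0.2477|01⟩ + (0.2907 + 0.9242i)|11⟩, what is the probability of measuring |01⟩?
0.06136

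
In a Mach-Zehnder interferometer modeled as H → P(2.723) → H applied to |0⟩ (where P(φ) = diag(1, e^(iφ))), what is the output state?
(0.04317 + 0.2032i)|0⟩ + (0.9568 - 0.2032i)|1⟩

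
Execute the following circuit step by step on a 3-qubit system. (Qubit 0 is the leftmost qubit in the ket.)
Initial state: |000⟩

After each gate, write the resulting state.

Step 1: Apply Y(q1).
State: i|010⟩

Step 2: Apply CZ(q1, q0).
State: i|010⟩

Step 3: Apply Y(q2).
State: -|011⟩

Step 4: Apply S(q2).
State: -i|011⟩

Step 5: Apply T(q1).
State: (1/√2 - (1/√2)i)|011⟩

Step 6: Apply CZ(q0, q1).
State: (1/√2 - (1/√2)i)|011⟩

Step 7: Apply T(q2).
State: |011⟩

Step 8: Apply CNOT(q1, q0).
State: |111⟩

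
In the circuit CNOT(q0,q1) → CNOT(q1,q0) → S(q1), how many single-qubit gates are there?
1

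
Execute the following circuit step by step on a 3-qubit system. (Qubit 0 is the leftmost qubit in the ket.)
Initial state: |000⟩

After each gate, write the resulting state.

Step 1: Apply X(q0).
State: |100⟩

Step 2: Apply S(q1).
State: |100⟩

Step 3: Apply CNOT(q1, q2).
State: |100⟩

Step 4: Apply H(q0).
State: 1/√2|000⟩ - 1/√2|100⟩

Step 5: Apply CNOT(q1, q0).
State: 1/√2|000⟩ - 1/√2|100⟩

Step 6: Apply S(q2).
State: 1/√2|000⟩ - 1/√2|100⟩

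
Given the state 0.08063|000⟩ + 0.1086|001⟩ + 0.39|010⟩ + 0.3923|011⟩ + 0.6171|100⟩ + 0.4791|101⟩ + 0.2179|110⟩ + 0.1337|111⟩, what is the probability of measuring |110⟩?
0.04748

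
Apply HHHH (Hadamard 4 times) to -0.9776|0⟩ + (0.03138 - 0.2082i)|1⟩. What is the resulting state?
-0.9776|0⟩ + (0.03138 - 0.2082i)|1⟩

H² = I, so an even number of Hadamards cancels: H^4 = I and the state is unchanged.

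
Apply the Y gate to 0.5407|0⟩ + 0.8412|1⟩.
-0.8412i|0⟩ + 0.5407i|1⟩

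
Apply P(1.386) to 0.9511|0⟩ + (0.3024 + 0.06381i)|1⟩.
0.9511|0⟩ + (-0.007159 + 0.309i)|1⟩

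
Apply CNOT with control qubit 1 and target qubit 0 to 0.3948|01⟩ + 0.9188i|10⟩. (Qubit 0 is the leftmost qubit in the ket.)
0.9188i|10⟩ + 0.3948|11⟩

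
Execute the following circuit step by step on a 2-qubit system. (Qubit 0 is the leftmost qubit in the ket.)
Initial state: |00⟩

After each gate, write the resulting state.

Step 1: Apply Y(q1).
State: i|01⟩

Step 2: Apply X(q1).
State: i|00⟩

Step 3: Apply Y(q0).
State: -|10⟩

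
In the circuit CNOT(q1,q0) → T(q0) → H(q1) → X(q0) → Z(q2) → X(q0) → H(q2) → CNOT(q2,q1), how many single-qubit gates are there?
6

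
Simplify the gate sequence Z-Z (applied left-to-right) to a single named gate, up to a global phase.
I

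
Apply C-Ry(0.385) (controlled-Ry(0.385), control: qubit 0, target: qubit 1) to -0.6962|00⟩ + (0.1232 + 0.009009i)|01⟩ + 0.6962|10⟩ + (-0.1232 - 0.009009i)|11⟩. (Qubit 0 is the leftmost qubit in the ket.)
-0.6962|00⟩ + (0.1232 + 0.009009i)|01⟩ + (0.7069 + 0.001724i)|10⟩ + (0.01227 - 0.008843i)|11⟩

C-Ry(0.385) leaves the control-|0⟩ kets |00⟩, |01⟩ unchanged and applies Ry(0.385) to qubit 1 on the control-|1⟩ pair (|10⟩, |11⟩).
Ry(0.385) = [[cos(θ/2), −sin(θ/2)], [sin(θ/2), cos(θ/2)]]; θ = 0.385, cos(θ/2) ≈ 0.981529, sin(θ/2) ≈ 0.191313.
With a = amp(|10⟩) = 0.6962 and b = amp(|11⟩) = (-0.1232 - 0.009009i):
new amp(|10⟩) = (0.981529)·a + (-0.191313)·b = (0.7069 + 0.001724i)
new amp(|11⟩) = (0.191313)·a + (0.981529)·b = (0.01227 - 0.008843i)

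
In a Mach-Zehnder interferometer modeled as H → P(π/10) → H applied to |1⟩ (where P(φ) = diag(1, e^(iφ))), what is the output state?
(0.02447 - 0.1545i)|0⟩ + (0.9755 + 0.1545i)|1⟩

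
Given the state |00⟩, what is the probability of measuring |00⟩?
1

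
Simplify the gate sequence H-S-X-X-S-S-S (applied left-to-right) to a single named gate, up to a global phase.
H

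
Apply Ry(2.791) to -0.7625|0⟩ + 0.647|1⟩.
-0.7701|0⟩ - 0.638|1⟩

Ry(2.791) = [[cos(θ/2), −sin(θ/2)], [sin(θ/2), cos(θ/2)]]; θ = 2.791, cos(θ/2) ≈ 0.1744, sin(θ/2) ≈ 0.984675.
With a = amp(|0⟩) = -0.7625 and b = amp(|1⟩) = 0.647:
new amp(|0⟩) = (0.1744)·a + (-0.984675)·b = -0.7701
new amp(|1⟩) = (0.984675)·a + (0.1744)·b = -0.638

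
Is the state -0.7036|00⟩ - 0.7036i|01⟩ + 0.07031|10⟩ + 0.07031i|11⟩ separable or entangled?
Separable

Writing the state as a|00⟩ + b|01⟩ + c|10⟩ + d|11⟩, it is a product state iff ad − bc = 0.
Here (a, b, c, d) = (-0.7036, -0.7036i, 0.07031, 0.07031i): ad − bc = (-0.7036)(0.07031i) − (-0.7036i)(0.07031) = 0, so the state is separable.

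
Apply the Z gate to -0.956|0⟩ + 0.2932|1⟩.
-0.956|0⟩ - 0.2932|1⟩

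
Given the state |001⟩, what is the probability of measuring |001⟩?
1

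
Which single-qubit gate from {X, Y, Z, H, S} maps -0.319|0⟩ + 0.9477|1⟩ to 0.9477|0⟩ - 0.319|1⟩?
X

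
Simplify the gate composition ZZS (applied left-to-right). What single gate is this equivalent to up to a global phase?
S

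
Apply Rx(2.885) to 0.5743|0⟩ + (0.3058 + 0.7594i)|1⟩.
(0.8266 - 0.3033i)|0⟩ + (0.03913 - 0.4724i)|1⟩

Rx(2.885) = [[cos(θ/2), −i·sin(θ/2)], [−i·sin(θ/2), cos(θ/2)]]; θ = 2.885, cos(θ/2) ≈ 0.127945, sin(θ/2) ≈ 0.991781.
With a = amp(|0⟩) = 0.5743 and b = amp(|1⟩) = (0.3058 + 0.7594i):
new amp(|0⟩) = (0.127945)·a + (-0.991781i)·b = (0.8266 - 0.3033i)
new amp(|1⟩) = (-0.991781i)·a + (0.127945)·b = (0.03913 - 0.4724i)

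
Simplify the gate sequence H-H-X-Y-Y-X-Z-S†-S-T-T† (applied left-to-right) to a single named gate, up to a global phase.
Z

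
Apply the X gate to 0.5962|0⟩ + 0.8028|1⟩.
0.8028|0⟩ + 0.5962|1⟩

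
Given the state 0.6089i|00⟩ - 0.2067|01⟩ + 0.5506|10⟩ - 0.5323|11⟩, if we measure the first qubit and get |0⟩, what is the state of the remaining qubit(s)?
0.9469i|0⟩ - 0.3214|1⟩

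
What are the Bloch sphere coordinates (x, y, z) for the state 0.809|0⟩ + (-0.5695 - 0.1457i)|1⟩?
(-0.9215, -0.2357, 0.3089)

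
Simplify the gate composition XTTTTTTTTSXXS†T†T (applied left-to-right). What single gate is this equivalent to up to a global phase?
X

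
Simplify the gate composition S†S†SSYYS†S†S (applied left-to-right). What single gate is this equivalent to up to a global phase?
S†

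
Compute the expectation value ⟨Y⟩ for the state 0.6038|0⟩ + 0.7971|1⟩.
0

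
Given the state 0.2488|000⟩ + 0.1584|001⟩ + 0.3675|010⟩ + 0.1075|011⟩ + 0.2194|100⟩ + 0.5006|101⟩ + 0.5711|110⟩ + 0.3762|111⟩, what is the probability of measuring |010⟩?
0.1351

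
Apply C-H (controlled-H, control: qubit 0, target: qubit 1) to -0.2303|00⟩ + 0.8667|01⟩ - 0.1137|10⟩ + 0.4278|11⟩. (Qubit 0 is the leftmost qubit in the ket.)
-0.2303|00⟩ + 0.8667|01⟩ + 0.2221|10⟩ - 0.3829|11⟩

C-H leaves the control-|0⟩ kets |00⟩, |01⟩ unchanged and applies H to qubit 1 on the control-|1⟩ pair (|10⟩, |11⟩).
H = [[1/√2, 1/√2], [1/√2, -1/√2]].
With a = amp(|10⟩) = -0.1137 and b = amp(|11⟩) = 0.4278:
new amp(|10⟩) = (1/√2)·a + (1/√2)·b = 0.2221
new amp(|11⟩) = (1/√2)·a + (-1/√2)·b = -0.3829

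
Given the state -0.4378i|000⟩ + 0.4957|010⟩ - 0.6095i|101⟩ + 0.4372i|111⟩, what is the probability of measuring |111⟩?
0.1911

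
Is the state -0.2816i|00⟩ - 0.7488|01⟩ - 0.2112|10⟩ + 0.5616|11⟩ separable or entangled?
Entangled

Writing the state as a|00⟩ + b|01⟩ + c|10⟩ + d|11⟩, it is a product state iff ad − bc = 0.
Here (a, b, c, d) = (-0.2816i, -0.7488, -0.2112, 0.5616): ad − bc = (-0.2816i)(0.5616) − (-0.7488)(-0.2112) = (-0.1581 - 0.1581i) ≠ 0, so the state is entangled.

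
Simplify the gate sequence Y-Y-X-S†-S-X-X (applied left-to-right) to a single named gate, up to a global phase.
X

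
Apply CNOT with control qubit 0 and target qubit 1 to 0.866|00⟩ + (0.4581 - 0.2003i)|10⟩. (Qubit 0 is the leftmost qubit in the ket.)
0.866|00⟩ + (0.4581 - 0.2003i)|11⟩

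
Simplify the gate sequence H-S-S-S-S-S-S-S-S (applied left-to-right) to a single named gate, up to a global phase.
H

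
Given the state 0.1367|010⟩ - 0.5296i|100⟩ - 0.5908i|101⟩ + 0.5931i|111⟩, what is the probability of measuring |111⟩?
0.3518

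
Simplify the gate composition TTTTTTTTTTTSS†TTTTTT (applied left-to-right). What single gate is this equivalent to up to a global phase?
T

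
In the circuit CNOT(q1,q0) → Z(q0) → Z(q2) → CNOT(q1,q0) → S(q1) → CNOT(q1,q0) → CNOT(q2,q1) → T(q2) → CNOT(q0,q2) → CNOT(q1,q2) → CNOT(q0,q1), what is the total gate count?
11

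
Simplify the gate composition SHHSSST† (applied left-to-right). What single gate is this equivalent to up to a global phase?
T†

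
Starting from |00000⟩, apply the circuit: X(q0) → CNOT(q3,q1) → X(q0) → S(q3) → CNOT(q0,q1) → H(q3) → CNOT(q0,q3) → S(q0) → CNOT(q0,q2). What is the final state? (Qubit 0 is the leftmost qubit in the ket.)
1/√2|00000⟩ + 1/√2|00010⟩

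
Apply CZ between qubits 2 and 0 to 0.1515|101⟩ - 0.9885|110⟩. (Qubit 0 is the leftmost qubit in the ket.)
-0.1515|101⟩ - 0.9885|110⟩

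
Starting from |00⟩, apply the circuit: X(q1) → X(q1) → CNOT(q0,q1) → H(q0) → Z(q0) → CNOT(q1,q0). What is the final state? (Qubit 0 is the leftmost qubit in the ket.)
1/√2|00⟩ - 1/√2|10⟩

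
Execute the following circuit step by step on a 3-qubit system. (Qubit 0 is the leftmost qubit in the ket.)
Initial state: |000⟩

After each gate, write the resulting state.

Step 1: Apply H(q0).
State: 1/√2|000⟩ + 1/√2|100⟩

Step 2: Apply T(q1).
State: 1/√2|000⟩ + 1/√2|100⟩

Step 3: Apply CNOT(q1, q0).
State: 1/√2|000⟩ + 1/√2|100⟩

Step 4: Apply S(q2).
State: 1/√2|000⟩ + 1/√2|100⟩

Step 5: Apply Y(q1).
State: (1/√2)i|010⟩ + (1/√2)i|110⟩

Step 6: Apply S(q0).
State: (1/√2)i|010⟩ - 1/√2|110⟩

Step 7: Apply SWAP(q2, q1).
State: (1/√2)i|001⟩ - 1/√2|101⟩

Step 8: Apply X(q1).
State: (1/√2)i|011⟩ - 1/√2|111⟩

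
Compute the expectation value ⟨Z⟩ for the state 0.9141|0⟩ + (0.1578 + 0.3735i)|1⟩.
0.6712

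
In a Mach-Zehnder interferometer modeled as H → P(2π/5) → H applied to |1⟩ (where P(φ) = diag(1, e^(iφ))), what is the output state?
(0.3455 - 0.4755i)|0⟩ + (0.6545 + 0.4755i)|1⟩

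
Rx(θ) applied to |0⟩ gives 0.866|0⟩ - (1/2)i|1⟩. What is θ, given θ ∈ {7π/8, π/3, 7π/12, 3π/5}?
π/3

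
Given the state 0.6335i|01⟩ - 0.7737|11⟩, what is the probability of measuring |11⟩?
0.5986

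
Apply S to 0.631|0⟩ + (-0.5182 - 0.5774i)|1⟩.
0.631|0⟩ + (0.5774 - 0.5182i)|1⟩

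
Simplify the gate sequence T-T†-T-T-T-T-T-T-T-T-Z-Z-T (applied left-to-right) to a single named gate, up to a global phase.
T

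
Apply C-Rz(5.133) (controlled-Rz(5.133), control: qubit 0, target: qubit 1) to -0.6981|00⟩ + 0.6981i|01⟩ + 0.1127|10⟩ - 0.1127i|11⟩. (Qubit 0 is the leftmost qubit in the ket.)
-0.6981|00⟩ + 0.6981i|01⟩ + (-0.09457 - 0.0613i)|10⟩ + (0.0613 + 0.09457i)|11⟩

C-Rz(5.133) leaves the control-|0⟩ kets |00⟩, |01⟩ unchanged and applies Rz(5.133) to qubit 1 on the control-|1⟩ pair (|10⟩, |11⟩).
Rz(5.133) = [[e^(−iθ/2), 0], [0, e^(iθ/2)]] with e^(±iθ/2) = cos(θ/2) ± i·sin(θ/2); θ = 5.133, cos(θ/2) ≈ -0.839142, sin(θ/2) ≈ 0.543913.
With a = amp(|10⟩) = 0.1127 and b = amp(|11⟩) = -0.1127i:
new amp(|10⟩) = (-0.839142 - 0.543913i)·a = (-0.09457 - 0.0613i)
new amp(|11⟩) = (-0.839142 + 0.543913i)·b = (0.0613 + 0.09457i)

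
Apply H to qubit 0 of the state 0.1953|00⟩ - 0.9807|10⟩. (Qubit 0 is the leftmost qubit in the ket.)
-0.5554|00⟩ + 0.8316|10⟩

H on qubit 0 mixes each pair of kets that differ only in qubit 0: amplitudes (a, b) of (|…0…⟩, |…1…⟩) become ((a + b)/√2, (a − b)/√2). Kets absent from the input have amplitude 0.
(|00⟩, |10⟩): (a, b) = (0.1953, -0.9807) → (-0.5554, 0.8316)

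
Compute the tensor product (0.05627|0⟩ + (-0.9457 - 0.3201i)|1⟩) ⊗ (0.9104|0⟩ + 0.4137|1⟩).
0.05123|00⟩ + 0.02328|01⟩ + (-0.861 - 0.2914i)|10⟩ + (-0.3912 - 0.1324i)|11⟩

amp(|b₁b₂…⟩) = product of the factor amplitudes for bits b₁, b₂, …; only kets whose every factor amplitude is nonzero survive.
|00⟩: (0.05627)(0.9104) = 0.05123
|01⟩: (0.05627)(0.4137) = 0.02328
|10⟩: (-0.9457 - 0.3201i)(0.9104) = (-0.861 - 0.2914i)
|11⟩: (-0.9457 - 0.3201i)(0.4137) = (-0.3912 - 0.1324i)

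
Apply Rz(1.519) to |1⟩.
(0.7252 + 0.6886i)|1⟩

Rz(1.519) = [[e^(−iθ/2), 0], [0, e^(iθ/2)]] with e^(±iθ/2) = cos(θ/2) ± i·sin(θ/2); θ = 1.519, cos(θ/2) ≈ 0.72518, sin(θ/2) ≈ 0.688559.
With a = amp(|0⟩) = 0 and b = amp(|1⟩) = 1:
new amp(|0⟩) = (0.72518 - 0.688559i)·a = 0
new amp(|1⟩) = (0.72518 + 0.688559i)·b = (0.7252 + 0.6886i)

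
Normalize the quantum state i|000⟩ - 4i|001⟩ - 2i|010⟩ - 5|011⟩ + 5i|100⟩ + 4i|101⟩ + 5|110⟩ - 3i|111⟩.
0.09091i|000⟩ - 0.3636i|001⟩ - 0.1818i|010⟩ - 0.4545|011⟩ + 0.4545i|100⟩ + 0.3636i|101⟩ + 0.4545|110⟩ - 0.2727i|111⟩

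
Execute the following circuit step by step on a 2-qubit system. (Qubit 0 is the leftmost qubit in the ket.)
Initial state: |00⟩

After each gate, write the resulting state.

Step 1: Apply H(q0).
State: 1/√2|00⟩ + 1/√2|10⟩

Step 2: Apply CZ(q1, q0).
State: 1/√2|00⟩ + 1/√2|10⟩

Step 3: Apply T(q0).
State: 1/√2|00⟩ + (1/2 + (1/2)i)|10⟩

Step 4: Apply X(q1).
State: 1/√2|01⟩ + (1/2 + (1/2)i)|11⟩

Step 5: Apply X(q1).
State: 1/√2|00⟩ + (1/2 + (1/2)i)|10⟩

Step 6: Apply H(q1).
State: 1/2|00⟩ + 1/2|01⟩ + (1/√8 + (1/√8)i)|10⟩ + (1/√8 + (1/√8)i)|11⟩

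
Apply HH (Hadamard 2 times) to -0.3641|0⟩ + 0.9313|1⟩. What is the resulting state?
-0.3641|0⟩ + 0.9313|1⟩

H² = I, so an even number of Hadamards cancels: H^2 = I and the state is unchanged.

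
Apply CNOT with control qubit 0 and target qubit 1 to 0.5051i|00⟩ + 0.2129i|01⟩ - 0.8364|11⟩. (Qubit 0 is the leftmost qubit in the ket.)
0.5051i|00⟩ + 0.2129i|01⟩ - 0.8364|10⟩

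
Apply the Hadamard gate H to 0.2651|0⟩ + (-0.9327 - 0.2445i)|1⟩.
(-0.4721 - 0.1729i)|0⟩ + (0.847 + 0.1729i)|1⟩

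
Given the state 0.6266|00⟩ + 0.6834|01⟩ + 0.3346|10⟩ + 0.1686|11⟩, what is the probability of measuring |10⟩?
0.112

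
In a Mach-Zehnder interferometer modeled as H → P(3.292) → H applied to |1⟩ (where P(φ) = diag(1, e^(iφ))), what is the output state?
(0.9944 + 0.07492i)|0⟩ + (0.005645 - 0.07492i)|1⟩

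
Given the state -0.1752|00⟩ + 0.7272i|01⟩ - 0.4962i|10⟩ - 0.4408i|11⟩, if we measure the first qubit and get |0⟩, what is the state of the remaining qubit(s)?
-0.2342|0⟩ + 0.9722i|1⟩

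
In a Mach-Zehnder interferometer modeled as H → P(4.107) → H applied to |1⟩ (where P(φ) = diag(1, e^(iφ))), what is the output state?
(0.7845 + 0.4111i)|0⟩ + (0.2155 - 0.4111i)|1⟩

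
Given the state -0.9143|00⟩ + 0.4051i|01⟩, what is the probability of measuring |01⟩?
0.1641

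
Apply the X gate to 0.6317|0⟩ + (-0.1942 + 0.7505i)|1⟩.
(-0.1942 + 0.7505i)|0⟩ + 0.6317|1⟩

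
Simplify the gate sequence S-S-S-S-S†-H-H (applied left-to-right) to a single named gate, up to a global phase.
S†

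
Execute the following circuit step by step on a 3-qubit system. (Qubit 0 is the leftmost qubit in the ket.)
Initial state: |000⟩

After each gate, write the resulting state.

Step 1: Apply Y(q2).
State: i|001⟩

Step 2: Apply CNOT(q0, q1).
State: i|001⟩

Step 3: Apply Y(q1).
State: -|011⟩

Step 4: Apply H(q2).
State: -1/√2|010⟩ + 1/√2|011⟩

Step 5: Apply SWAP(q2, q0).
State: -1/√2|010⟩ + 1/√2|110⟩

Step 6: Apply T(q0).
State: -1/√2|010⟩ + (1/2 + (1/2)i)|110⟩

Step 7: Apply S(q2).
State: -1/√2|010⟩ + (1/2 + (1/2)i)|110⟩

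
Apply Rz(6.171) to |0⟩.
(-0.9984 - 0.05606i)|0⟩

Rz(6.171) = [[e^(−iθ/2), 0], [0, e^(iθ/2)]] with e^(±iθ/2) = cos(θ/2) ± i·sin(θ/2); θ = 6.171, cos(θ/2) ≈ -0.998427, sin(θ/2) ≈ 0.0560632.
With a = amp(|0⟩) = 1 and b = amp(|1⟩) = 0:
new amp(|0⟩) = (-0.998427 - 0.0560632i)·a = (-0.9984 - 0.05606i)
new amp(|1⟩) = (-0.998427 + 0.0560632i)·b = 0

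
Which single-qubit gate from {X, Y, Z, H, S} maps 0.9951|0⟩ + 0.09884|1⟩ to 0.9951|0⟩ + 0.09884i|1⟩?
S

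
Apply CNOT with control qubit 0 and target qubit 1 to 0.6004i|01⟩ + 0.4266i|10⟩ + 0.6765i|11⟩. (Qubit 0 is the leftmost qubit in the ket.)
0.6004i|01⟩ + 0.6765i|10⟩ + 0.4266i|11⟩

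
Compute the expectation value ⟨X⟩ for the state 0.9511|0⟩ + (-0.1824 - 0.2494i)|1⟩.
-0.347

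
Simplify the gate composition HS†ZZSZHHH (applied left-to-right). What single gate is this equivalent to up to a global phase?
X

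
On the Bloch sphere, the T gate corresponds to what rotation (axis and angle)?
Rotation by π/4 around the z-axis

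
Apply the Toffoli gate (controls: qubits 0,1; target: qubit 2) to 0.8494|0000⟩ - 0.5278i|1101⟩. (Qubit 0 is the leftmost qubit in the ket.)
0.8494|0000⟩ - 0.5278i|1111⟩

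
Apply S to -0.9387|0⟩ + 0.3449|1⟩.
-0.9387|0⟩ + 0.3449i|1⟩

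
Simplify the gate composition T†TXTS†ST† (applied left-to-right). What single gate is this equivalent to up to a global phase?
X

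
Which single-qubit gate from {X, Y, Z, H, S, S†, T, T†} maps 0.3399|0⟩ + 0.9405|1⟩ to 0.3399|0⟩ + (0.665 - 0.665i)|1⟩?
T†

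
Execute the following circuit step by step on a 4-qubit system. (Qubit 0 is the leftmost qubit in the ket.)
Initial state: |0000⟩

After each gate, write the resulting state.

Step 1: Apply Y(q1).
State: i|0100⟩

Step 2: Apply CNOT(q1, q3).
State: i|0101⟩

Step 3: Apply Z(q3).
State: -i|0101⟩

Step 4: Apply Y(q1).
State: -|0001⟩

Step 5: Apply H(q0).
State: -1/√2|0001⟩ - 1/√2|1001⟩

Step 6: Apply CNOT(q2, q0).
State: -1/√2|0001⟩ - 1/√2|1001⟩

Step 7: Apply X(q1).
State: -1/√2|0101⟩ - 1/√2|1101⟩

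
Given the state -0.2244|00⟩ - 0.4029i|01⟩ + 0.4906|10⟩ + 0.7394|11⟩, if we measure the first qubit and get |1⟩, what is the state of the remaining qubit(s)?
0.5529|0⟩ + 0.8333|1⟩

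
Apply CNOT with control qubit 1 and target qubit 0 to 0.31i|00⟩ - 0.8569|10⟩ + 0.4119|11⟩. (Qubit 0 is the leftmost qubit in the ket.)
0.31i|00⟩ + 0.4119|01⟩ - 0.8569|10⟩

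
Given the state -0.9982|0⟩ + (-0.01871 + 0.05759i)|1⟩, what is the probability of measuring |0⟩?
0.9964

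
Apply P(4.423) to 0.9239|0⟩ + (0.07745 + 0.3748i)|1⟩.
0.9239|0⟩ + (0.3371 - 0.1812i)|1⟩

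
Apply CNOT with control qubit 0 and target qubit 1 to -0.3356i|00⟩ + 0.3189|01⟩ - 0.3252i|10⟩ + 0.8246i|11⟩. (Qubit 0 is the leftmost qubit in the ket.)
-0.3356i|00⟩ + 0.3189|01⟩ + 0.8246i|10⟩ - 0.3252i|11⟩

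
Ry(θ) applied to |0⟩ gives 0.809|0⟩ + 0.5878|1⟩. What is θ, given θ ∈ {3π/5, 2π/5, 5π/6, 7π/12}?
2π/5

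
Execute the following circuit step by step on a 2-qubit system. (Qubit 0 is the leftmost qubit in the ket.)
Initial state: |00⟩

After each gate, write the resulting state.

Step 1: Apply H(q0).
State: 1/√2|00⟩ + 1/√2|10⟩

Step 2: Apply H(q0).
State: |00⟩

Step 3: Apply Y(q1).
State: i|01⟩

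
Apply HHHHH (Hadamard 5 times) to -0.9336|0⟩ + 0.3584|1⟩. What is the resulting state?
-0.4067|0⟩ - 0.9136|1⟩

H² = I, so H^5 = H: a single Hadamard. With (a, b) = (-0.9336, 0.3584), H gives ((a + b)/√2, (a − b)/√2) = (-0.4067, -0.9136).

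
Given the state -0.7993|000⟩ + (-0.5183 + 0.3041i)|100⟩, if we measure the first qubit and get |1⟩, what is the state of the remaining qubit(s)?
(-0.8625 + 0.5061i)|00⟩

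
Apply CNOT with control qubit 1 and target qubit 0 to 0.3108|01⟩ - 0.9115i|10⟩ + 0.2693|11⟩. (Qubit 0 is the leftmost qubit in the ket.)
0.2693|01⟩ - 0.9115i|10⟩ + 0.3108|11⟩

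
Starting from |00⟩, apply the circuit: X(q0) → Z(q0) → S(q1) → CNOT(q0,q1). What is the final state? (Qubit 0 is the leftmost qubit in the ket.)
-|11⟩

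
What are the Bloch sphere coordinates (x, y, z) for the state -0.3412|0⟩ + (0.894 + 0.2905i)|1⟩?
(-0.6101, -0.1982, -0.7672)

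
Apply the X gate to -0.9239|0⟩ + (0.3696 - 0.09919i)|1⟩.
(0.3696 - 0.09919i)|0⟩ - 0.9239|1⟩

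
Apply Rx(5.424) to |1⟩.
-0.4165i|0⟩ - 0.9091|1⟩

Rx(5.424) = [[cos(θ/2), −i·sin(θ/2)], [−i·sin(θ/2), cos(θ/2)]]; θ = 5.424, cos(θ/2) ≈ -0.909135, sin(θ/2) ≈ 0.416501.
With a = amp(|0⟩) = 0 and b = amp(|1⟩) = 1:
new amp(|0⟩) = (-0.909135)·a + (-0.416501i)·b = -0.4165i
new amp(|1⟩) = (-0.416501i)·a + (-0.909135)·b = -0.9091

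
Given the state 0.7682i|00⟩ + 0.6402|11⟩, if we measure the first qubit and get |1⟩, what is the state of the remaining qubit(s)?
|1⟩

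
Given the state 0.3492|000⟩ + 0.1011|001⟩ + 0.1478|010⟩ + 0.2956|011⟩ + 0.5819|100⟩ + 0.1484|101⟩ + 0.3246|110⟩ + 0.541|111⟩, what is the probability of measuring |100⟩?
0.3386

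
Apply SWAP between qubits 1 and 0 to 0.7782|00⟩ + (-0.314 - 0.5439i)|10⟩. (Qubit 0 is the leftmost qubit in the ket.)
0.7782|00⟩ + (-0.314 - 0.5439i)|01⟩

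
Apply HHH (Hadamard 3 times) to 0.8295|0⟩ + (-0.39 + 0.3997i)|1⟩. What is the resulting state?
(0.3108 + 0.2826i)|0⟩ + (0.8623 - 0.2826i)|1⟩

H² = I, so H^3 = H: a single Hadamard. With (a, b) = (0.8295, (-0.39 + 0.3997i)), H gives ((a + b)/√2, (a − b)/√2) = ((0.3108 + 0.2826i), (0.8623 - 0.2826i)).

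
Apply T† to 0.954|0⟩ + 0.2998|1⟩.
0.954|0⟩ + (0.212 - 0.212i)|1⟩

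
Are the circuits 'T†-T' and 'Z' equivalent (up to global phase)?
No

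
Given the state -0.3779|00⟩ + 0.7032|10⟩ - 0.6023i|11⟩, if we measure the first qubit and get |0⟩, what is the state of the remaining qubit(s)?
-|0⟩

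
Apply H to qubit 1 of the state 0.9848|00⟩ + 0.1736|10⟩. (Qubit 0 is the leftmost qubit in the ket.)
0.6964|00⟩ + 0.6964|01⟩ + 0.1228|10⟩ + 0.1228|11⟩

H on qubit 1 mixes each pair of kets that differ only in qubit 1: amplitudes (a, b) of (|…0…⟩, |…1…⟩) become ((a + b)/√2, (a − b)/√2). Kets absent from the input have amplitude 0.
(|00⟩, |01⟩): (a, b) = (0.9848, 0) → (0.6964, 0.6964)
(|10⟩, |11⟩): (a, b) = (0.1736, 0) → (0.1228, 0.1228)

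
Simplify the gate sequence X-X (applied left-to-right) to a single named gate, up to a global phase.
I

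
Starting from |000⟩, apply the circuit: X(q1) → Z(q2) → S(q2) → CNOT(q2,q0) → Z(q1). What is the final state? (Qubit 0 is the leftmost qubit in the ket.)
-|010⟩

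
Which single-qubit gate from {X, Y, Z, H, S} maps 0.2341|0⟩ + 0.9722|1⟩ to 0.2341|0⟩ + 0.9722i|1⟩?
S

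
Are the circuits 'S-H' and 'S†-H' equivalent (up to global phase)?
No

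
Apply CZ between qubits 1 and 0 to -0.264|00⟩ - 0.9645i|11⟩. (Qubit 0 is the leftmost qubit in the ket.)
-0.264|00⟩ + 0.9645i|11⟩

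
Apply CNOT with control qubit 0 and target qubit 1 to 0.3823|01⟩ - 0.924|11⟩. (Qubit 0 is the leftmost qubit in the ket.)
0.3823|01⟩ - 0.924|10⟩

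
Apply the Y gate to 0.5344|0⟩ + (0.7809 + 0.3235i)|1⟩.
(0.3235 - 0.7809i)|0⟩ + 0.5344i|1⟩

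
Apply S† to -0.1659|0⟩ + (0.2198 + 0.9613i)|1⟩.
-0.1659|0⟩ + (0.9613 - 0.2198i)|1⟩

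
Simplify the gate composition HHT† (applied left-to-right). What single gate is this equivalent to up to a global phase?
T†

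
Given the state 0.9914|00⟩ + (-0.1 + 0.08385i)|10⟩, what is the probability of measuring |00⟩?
0.9829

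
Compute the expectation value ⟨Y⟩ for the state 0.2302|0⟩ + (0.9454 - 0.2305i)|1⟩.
-0.1061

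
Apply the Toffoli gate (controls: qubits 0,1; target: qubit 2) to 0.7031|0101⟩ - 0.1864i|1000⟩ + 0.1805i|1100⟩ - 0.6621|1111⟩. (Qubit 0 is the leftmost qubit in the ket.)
0.7031|0101⟩ - 0.1864i|1000⟩ - 0.6621|1101⟩ + 0.1805i|1110⟩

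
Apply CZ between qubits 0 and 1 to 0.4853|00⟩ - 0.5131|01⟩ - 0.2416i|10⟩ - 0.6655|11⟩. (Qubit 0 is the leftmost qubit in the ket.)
0.4853|00⟩ - 0.5131|01⟩ - 0.2416i|10⟩ + 0.6655|11⟩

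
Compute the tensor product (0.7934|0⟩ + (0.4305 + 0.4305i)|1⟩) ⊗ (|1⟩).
0.7934|01⟩ + (0.4305 + 0.4305i)|11⟩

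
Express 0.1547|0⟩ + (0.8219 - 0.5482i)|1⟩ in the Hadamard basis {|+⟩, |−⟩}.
(0.6906 - 0.3876i)|+⟩ + (-0.4718 + 0.3876i)|−⟩

With |ψ⟩ = α|0⟩ + β|1⟩, the Hadamard-basis coefficients are ⟨+|ψ⟩ = (α + β)/√2 and ⟨−|ψ⟩ = (α − β)/√2.
Here α = 0.1547, β = (0.8219 - 0.5482i): (α + β)/√2 = (0.6906 - 0.3876i), (α − β)/√2 = (-0.4718 + 0.3876i).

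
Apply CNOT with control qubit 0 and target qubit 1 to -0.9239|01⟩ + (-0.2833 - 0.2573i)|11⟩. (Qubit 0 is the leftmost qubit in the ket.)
-0.9239|01⟩ + (-0.2833 - 0.2573i)|10⟩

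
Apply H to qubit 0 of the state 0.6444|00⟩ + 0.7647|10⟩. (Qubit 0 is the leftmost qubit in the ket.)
0.9964|00⟩ - 0.08506|10⟩

H on qubit 0 mixes each pair of kets that differ only in qubit 0: amplitudes (a, b) of (|…0…⟩, |…1…⟩) become ((a + b)/√2, (a − b)/√2). Kets absent from the input have amplitude 0.
(|00⟩, |10⟩): (a, b) = (0.6444, 0.7647) → (0.9964, -0.08506)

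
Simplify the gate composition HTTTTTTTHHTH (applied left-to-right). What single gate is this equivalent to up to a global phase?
I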